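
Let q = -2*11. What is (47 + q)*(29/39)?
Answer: 725/39 ≈ 18.590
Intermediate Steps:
q = -22
(47 + q)*(29/39) = (47 - 22)*(29/39) = 25*(29*(1/39)) = 25*(29/39) = 725/39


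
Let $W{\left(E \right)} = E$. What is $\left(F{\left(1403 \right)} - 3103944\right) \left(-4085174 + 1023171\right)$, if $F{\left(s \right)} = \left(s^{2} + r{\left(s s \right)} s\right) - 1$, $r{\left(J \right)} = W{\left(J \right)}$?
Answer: $-8452788776668873$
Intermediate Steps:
$r{\left(J \right)} = J$
$F{\left(s \right)} = -1 + s^{2} + s^{3}$ ($F{\left(s \right)} = \left(s^{2} + s s s\right) - 1 = \left(s^{2} + s^{2} s\right) - 1 = \left(s^{2} + s^{3}\right) - 1 = -1 + s^{2} + s^{3}$)
$\left(F{\left(1403 \right)} - 3103944\right) \left(-4085174 + 1023171\right) = \left(\left(-1 + 1403^{2} + 1403^{3}\right) - 3103944\right) \left(-4085174 + 1023171\right) = \left(\left(-1 + 1968409 + 2761677827\right) - 3103944\right) \left(-3062003\right) = \left(2763646235 - 3103944\right) \left(-3062003\right) = 2760542291 \left(-3062003\right) = -8452788776668873$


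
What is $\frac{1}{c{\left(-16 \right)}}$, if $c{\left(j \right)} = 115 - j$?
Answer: $\frac{1}{131} \approx 0.0076336$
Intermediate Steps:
$\frac{1}{c{\left(-16 \right)}} = \frac{1}{115 - -16} = \frac{1}{115 + 16} = \frac{1}{131}$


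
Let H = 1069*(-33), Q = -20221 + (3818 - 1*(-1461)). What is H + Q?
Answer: -50219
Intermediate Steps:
Q = -14942 (Q = -20221 + (3818 + 1461) = -20221 + 5279 = -14942)
H = -35277
H + Q = -35277 - 14942 = -50219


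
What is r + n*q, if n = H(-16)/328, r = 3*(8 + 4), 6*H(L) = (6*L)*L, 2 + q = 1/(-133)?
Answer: 187764/5453 ≈ 34.433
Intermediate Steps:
q = -267/133 (q = -2 + 1/(-133) = -2 - 1/133 = -267/133 ≈ -2.0075)
H(L) = L**2 (H(L) = ((6*L)*L)/6 = (6*L**2)/6 = L**2)
r = 36 (r = 3*12 = 36)
n = 32/41 (n = (-16)**2/328 = 256*(1/328) = 32/41 ≈ 0.78049)
r + n*q = 36 + (32/41)*(-267/133) = 36 - 8544/5453 = 187764/5453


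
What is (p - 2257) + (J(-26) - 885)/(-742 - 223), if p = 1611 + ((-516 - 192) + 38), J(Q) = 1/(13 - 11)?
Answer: -2538111/1930 ≈ -1315.1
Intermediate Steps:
J(Q) = ½ (J(Q) = 1/2 = ½)
p = 941 (p = 1611 + (-708 + 38) = 1611 - 670 = 941)
(p - 2257) + (J(-26) - 885)/(-742 - 223) = (941 - 2257) + (½ - 885)/(-742 - 223) = -1316 - 1769/2/(-965) = -1316 - 1769/2*(-1/965) = -1316 + 1769/1930 = -2538111/1930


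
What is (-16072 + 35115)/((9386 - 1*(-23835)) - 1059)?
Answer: 19043/32162 ≈ 0.59210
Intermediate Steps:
(-16072 + 35115)/((9386 - 1*(-23835)) - 1059) = 19043/((9386 + 23835) - 1059) = 19043/(33221 - 1059) = 19043/32162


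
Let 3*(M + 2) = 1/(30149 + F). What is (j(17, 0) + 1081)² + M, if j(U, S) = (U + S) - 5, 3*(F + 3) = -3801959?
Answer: 4433957428086/3711521 ≈ 1.1946e+6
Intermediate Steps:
F = -3801968/3 (F = -3 + (⅓)*(-3801959) = -3 - 3801959/3 = -3801968/3 ≈ -1.2673e+6)
j(U, S) = -5 + S + U (j(U, S) = (S + U) - 5 = -5 + S + U)
M = -7423043/3711521 (M = -2 + 1/(3*(30149 - 3801968/3)) = -2 + 1/(3*(-3711521/3)) = -2 + (⅓)*(-3/3711521) = -2 - 1/3711521 = -7423043/3711521 ≈ -2.0000)
(j(17, 0) + 1081)² + M = ((-5 + 0 + 17) + 1081)² - 7423043/3711521 = (12 + 1081)² - 7423043/3711521 = 1093² - 7423043/3711521 = 1194649 - 7423043/3711521 = 4433957428086/3711521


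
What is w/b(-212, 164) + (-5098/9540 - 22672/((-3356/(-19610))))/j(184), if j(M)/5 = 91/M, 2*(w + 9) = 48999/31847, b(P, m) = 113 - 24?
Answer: -276506072375425032367/5161195037857950 ≈ -53574.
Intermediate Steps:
b(P, m) = 89
w = -524247/63694 (w = -9 + (48999/31847)/2 = -9 + (48999*(1/31847))/2 = -9 + (1/2)*(48999/31847) = -9 + 48999/63694 = -524247/63694 ≈ -8.2307)
j(M) = 455/M (j(M) = 5*(91/M) = 455/M)
w/b(-212, 164) + (-5098/9540 - 22672/((-3356/(-19610))))/j(184) = -524247/63694/89 + (-5098/9540 - 22672/((-3356/(-19610))))/((455/184)) = -524247/63694*1/89 + (-5098*1/9540 - 22672/((-3356*(-1/19610))))/((455*(1/184))) = -524247/5668766 + (-2549/4770 - 22672/1678/9805)/(455/184) = -524247/5668766 + (-2549/4770 - 22672*9805/1678)*(184/455) = -524247/5668766 + (-2549/4770 - 111149480/839)*(184/455) = -524247/5668766 - 530185158211/4002030*184/455 = -524247/5668766 - 48777034555412/910461825 = -276506072375425032367/5161195037857950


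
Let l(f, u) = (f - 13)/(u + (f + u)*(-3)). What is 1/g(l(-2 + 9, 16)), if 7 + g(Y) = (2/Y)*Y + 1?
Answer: -¼ ≈ -0.25000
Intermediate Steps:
l(f, u) = (-13 + f)/(-3*f - 2*u) (l(f, u) = (-13 + f)/(u + (-3*f - 3*u)) = (-13 + f)/(-3*f - 2*u))
g(Y) = -4 (g(Y) = -7 + ((2/Y)*Y + 1) = -7 + (2 + 1) = -7 + 3 = -4)
1/g(l(-2 + 9, 16)) = 1/(-4) = -¼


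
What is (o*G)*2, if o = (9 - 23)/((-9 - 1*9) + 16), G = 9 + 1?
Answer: 140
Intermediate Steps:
G = 10
o = 7 (o = -14/((-9 - 9) + 16) = -14/(-18 + 16) = -14/(-2) = -14*(-½) = 7)
(o*G)*2 = (7*10)*2 = 70*2 = 140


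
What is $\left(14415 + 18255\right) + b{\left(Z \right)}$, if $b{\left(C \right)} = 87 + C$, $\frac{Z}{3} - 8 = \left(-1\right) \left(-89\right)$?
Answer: $33048$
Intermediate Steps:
$Z = 291$ ($Z = 24 + 3 \left(\left(-1\right) \left(-89\right)\right) = 24 + 3 \cdot 89 = 24 + 267 = 291$)
$\left(14415 + 18255\right) + b{\left(Z \right)} = \left(14415 + 18255\right) + \left(87 + 291\right) = 32670 + 378 = 33048$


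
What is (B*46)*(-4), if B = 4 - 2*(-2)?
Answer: -1472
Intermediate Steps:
B = 8 (B = 4 + 4 = 8)
(B*46)*(-4) = (8*46)*(-4) = 368*(-4) = -1472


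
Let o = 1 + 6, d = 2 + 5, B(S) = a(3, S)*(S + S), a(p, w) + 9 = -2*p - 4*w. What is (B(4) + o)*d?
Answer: -1687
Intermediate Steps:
a(p, w) = -9 - 4*w - 2*p (a(p, w) = -9 + (-2*p - 4*w) = -9 + (-4*w - 2*p) = -9 - 4*w - 2*p)
B(S) = 2*S*(-15 - 4*S) (B(S) = (-9 - 4*S - 2*3)*(S + S) = (-9 - 4*S - 6)*(2*S) = (-15 - 4*S)*(2*S) = 2*S*(-15 - 4*S))
d = 7
o = 7
(B(4) + o)*d = (-2*4*(15 + 4*4) + 7)*7 = (-2*4*(15 + 16) + 7)*7 = (-2*4*31 + 7)*7 = (-248 + 7)*7 = -241*7 = -1687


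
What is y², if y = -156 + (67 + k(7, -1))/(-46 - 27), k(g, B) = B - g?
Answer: 131033809/5329 ≈ 24589.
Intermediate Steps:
y = -11447/73 (y = -156 + (67 + (-1 - 1*7))/(-46 - 27) = -156 + (67 + (-1 - 7))/(-73) = -156 + (67 - 8)*(-1/73) = -156 + 59*(-1/73) = -156 - 59/73 = -11447/73 ≈ -156.81)
y² = (-11447/73)² = 131033809/5329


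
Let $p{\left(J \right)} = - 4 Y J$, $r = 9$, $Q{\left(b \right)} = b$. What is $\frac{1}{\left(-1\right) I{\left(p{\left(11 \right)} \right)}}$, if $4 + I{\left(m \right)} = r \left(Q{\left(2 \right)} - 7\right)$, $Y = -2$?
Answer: $\frac{1}{49} \approx 0.020408$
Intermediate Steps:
$p{\left(J \right)} = 8 J$ ($p{\left(J \right)} = \left(-4\right) \left(-2\right) J = 8 J$)
$I{\left(m \right)} = -49$ ($I{\left(m \right)} = -4 + 9 \left(2 - 7\right) = -4 + 9 \left(-5\right) = -4 - 45 = -49$)
$\frac{1}{\left(-1\right) I{\left(p{\left(11 \right)} \right)}} = \frac{1}{\left(-1\right) \left(-49\right)} = \frac{1}{49}$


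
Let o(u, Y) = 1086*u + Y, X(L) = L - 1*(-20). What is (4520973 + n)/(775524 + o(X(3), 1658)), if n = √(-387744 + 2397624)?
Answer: 4520973/802160 + 3*√55830/401080 ≈ 5.6378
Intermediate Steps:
X(L) = 20 + L (X(L) = L + 20 = 20 + L)
o(u, Y) = Y + 1086*u
n = 6*√55830 (n = √2009880 = 6*√55830 ≈ 1417.7)
(4520973 + n)/(775524 + o(X(3), 1658)) = (4520973 + 6*√55830)/(775524 + (1658 + 1086*(20 + 3))) = (4520973 + 6*√55830)/(775524 + (1658 + 1086*23)) = (4520973 + 6*√55830)/(775524 + (1658 + 24978)) = (4520973 + 6*√55830)/(775524 + 26636) = (4520973 + 6*√55830)/802160 = (4520973 + 6*√55830)*(1/802160) = 4520973/802160 + 3*√55830/401080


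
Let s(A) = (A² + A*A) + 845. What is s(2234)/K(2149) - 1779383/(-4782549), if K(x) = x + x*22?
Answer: 6832723007362/33769578489 ≈ 202.33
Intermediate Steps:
K(x) = 23*x (K(x) = x + 22*x = 23*x)
s(A) = 845 + 2*A² (s(A) = (A² + A²) + 845 = 2*A² + 845 = 845 + 2*A²)
s(2234)/K(2149) - 1779383/(-4782549) = (845 + 2*2234²)/((23*2149)) - 1779383/(-4782549) = (845 + 2*4990756)/49427 - 1779383*(-1/4782549) = (845 + 9981512)*(1/49427) + 1779383/4782549 = 9982357*(1/49427) + 1779383/4782549 = 1426051/7061 + 1779383/4782549 = 6832723007362/33769578489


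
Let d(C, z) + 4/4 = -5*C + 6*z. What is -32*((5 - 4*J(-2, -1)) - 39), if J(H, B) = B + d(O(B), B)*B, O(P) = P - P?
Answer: 1856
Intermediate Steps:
O(P) = 0
d(C, z) = -1 - 5*C + 6*z (d(C, z) = -1 + (-5*C + 6*z) = -1 - 5*C + 6*z)
J(H, B) = B + B*(-1 + 6*B) (J(H, B) = B + (-1 - 5*0 + 6*B)*B = B + (-1 + 0 + 6*B)*B = B + (-1 + 6*B)*B = B + B*(-1 + 6*B))
-32*((5 - 4*J(-2, -1)) - 39) = -32*((5 - 24*(-1)**2) - 39) = -32*((5 - 24) - 39) = -32*(-19 - 39) = -32*(-58) = 1856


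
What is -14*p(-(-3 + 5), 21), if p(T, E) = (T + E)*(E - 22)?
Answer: 266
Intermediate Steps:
p(T, E) = (-22 + E)*(E + T) (p(T, E) = (E + T)*(-22 + E) = (-22 + E)*(E + T))
-14*p(-(-3 + 5), 21) = -14*(21² - 22*21 - (-22)*(-3 + 5) + 21*(-(-3 + 5))) = -14*(441 - 462 - (-22)*2 + 21*(-1*2)) = -14*(441 - 462 - 22*(-2) + 21*(-2)) = -14*(441 - 462 + 44 - 42) = -14*(-19) = 266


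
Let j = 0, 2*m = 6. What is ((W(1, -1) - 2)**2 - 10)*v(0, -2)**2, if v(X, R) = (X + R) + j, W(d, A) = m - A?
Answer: -24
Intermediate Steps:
m = 3 (m = (1/2)*6 = 3)
W(d, A) = 3 - A
v(X, R) = R + X (v(X, R) = (X + R) + 0 = (R + X) + 0 = R + X)
((W(1, -1) - 2)**2 - 10)*v(0, -2)**2 = (((3 - 1*(-1)) - 2)**2 - 10)*(-2 + 0)**2 = (((3 + 1) - 2)**2 - 10)*(-2)**2 = ((4 - 2)**2 - 10)*4 = (2**2 - 10)*4 = (4 - 10)*4 = -6*4 = -24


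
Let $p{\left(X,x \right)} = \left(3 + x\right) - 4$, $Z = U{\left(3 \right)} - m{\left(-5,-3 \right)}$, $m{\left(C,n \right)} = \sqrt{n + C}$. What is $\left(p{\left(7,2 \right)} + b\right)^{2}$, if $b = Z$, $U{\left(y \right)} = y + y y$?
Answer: $161 - 52 i \sqrt{2} \approx 161.0 - 73.539 i$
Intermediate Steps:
$U{\left(y \right)} = y + y^{2}$
$m{\left(C,n \right)} = \sqrt{C + n}$
$Z = 12 - 2 i \sqrt{2}$ ($Z = 3 \left(1 + 3\right) - \sqrt{-5 - 3} = 3 \cdot 4 - \sqrt{-8} = 12 - 2 i \sqrt{2} \approx 12.0 - 2.8284 i$)
$p{\left(X,x \right)} = -1 + x$
$b = 12 - 2 i \sqrt{2} \approx 12.0 - 2.8284 i$
$\left(p{\left(7,2 \right)} + b\right)^{2} = \left(\left(-1 + 2\right) + \left(12 - 2 i \sqrt{2}\right)\right)^{2} = \left(1 + \left(12 - 2 i \sqrt{2}\right)\right)^{2} = \left(13 - 2 i \sqrt{2}\right)^{2}$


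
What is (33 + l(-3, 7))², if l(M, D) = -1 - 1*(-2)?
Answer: 1156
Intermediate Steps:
l(M, D) = 1 (l(M, D) = -1 + 2 = 1)
(33 + l(-3, 7))² = (33 + 1)² = 34² = 1156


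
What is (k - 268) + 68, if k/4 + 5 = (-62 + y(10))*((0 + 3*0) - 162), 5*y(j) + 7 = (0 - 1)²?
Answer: 203668/5 ≈ 40734.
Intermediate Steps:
y(j) = -6/5 (y(j) = -7/5 + (0 - 1)²/5 = -7/5 + (⅕)*(-1)² = -7/5 + (⅕)*1 = -7/5 + ⅕ = -6/5)
k = 204668/5 (k = -20 + 4*((-62 - 6/5)*((0 + 3*0) - 162)) = -20 + 4*(-316*((0 + 0) - 162)/5) = -20 + 4*(-316*(0 - 162)/5) = -20 + 4*(-316/5*(-162)) = -20 + 4*(51192/5) = -20 + 204768/5 = 204668/5 ≈ 40934.)
(k - 268) + 68 = (204668/5 - 268) + 68 = 203328/5 + 68 = 203668/5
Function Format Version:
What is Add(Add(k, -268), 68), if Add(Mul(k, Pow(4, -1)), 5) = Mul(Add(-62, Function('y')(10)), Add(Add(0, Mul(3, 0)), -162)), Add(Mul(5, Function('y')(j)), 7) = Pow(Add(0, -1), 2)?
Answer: Rational(203668, 5) ≈ 40734.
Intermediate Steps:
Function('y')(j) = Rational(-6, 5) (Function('y')(j) = Add(Rational(-7, 5), Mul(Rational(1, 5), Pow(Add(0, -1), 2))) = Add(Rational(-7, 5), Mul(Rational(1, 5), Pow(-1, 2))) = Add(Rational(-7, 5), Mul(Rational(1, 5), 1)) = Add(Rational(-7, 5), Rational(1, 5)) = Rational(-6, 5))
k = Rational(204668, 5) (k = Add(-20, Mul(4, Mul(Add(-62, Rational(-6, 5)), Add(Add(0, Mul(3, 0)), -162)))) = Add(-20, Mul(4, Mul(Rational(-316, 5), Add(Add(0, 0), -162)))) = Add(-20, Mul(4, Mul(Rational(-316, 5), Add(0, -162)))) = Add(-20, Mul(4, Mul(Rational(-316, 5), -162))) = Add(-20, Mul(4, Rational(51192, 5))) = Add(-20, Rational(204768, 5)) = Rational(204668, 5) ≈ 40934.)
Add(Add(k, -268), 68) = Add(Add(Rational(204668, 5), -268), 68) = Add(Rational(203328, 5), 68) = Rational(203668, 5)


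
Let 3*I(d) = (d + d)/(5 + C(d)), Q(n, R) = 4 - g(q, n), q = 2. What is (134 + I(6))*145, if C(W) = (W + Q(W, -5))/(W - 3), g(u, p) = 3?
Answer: 214600/11 ≈ 19509.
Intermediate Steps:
Q(n, R) = 1 (Q(n, R) = 4 - 1*3 = 4 - 3 = 1)
C(W) = (1 + W)/(-3 + W) (C(W) = (W + 1)/(W - 3) = (1 + W)/(-3 + W))
I(d) = 2*d/(3*(5 + (1 + d)/(-3 + d))) (I(d) = ((d + d)/(5 + (1 + d)/(-3 + d)))/3 = ((2*d)/(5 + (1 + d)/(-3 + d)))/3 = (2*d/(5 + (1 + d)/(-3 + d)))/3 = 2*d/(3*(5 + (1 + d)/(-3 + d))))
(134 + I(6))*145 = (134 + (⅓)*6*(-3 + 6)/(-7 + 3*6))*145 = (134 + (⅓)*6*3/(-7 + 18))*145 = (134 + (⅓)*6*3/11)*145 = (134 + (⅓)*6*(1/11)*3)*145 = (134 + 6/11)*145 = (1480/11)*145 = 214600/11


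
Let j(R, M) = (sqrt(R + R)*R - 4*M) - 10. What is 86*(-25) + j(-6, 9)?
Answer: -2196 - 12*I*sqrt(3) ≈ -2196.0 - 20.785*I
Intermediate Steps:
j(R, M) = -10 - 4*M + sqrt(2)*R**(3/2) (j(R, M) = (sqrt(2*R)*R - 4*M) - 10 = ((sqrt(2)*sqrt(R))*R - 4*M) - 10 = (sqrt(2)*R**(3/2) - 4*M) - 10 = (-4*M + sqrt(2)*R**(3/2)) - 10 = -10 - 4*M + sqrt(2)*R**(3/2))
86*(-25) + j(-6, 9) = 86*(-25) + (-10 - 4*9 + sqrt(2)*(-6)**(3/2)) = -2150 + (-10 - 36 + sqrt(2)*(-6*I*sqrt(6))) = -2150 + (-10 - 36 - 12*I*sqrt(3)) = -2150 + (-46 - 12*I*sqrt(3)) = -2196 - 12*I*sqrt(3)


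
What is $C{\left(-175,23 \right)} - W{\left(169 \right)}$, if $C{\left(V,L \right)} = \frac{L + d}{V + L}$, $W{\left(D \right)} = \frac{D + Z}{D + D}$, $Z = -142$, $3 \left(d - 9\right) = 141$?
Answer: $- \frac{15403}{25688} \approx -0.59962$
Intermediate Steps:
$d = 56$ ($d = 9 + \frac{1}{3} \cdot 141 = 9 + 47 = 56$)
$W{\left(D \right)} = \frac{-142 + D}{2 D}$ ($W{\left(D \right)} = \frac{D - 142}{D + D} = \frac{-142 + D}{2 D}$)
$C{\left(V,L \right)} = \frac{56 + L}{L + V}$ ($C{\left(V,L \right)} = \frac{L + 56}{V + L} = \frac{56 + L}{L + V}$)
$C{\left(-175,23 \right)} - W{\left(169 \right)} = \frac{56 + 23}{23 - 175} - \frac{-142 + 169}{2 \cdot 169} = \frac{1}{-152} \cdot 79 - \frac{1}{2} \cdot \frac{1}{169} \cdot 27 = \left(- \frac{1}{152}\right) 79 - \frac{27}{338} = - \frac{79}{152} - \frac{27}{338} = - \frac{15403}{25688}$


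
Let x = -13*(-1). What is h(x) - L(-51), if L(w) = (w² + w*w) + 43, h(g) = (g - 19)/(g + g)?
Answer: -68188/13 ≈ -5245.2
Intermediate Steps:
x = 13
h(g) = (-19 + g)/(2*g) (h(g) = (-19 + g)/((2*g)) = (-19 + g)*(1/(2*g)) = (-19 + g)/(2*g))
L(w) = 43 + 2*w² (L(w) = (w² + w²) + 43 = 2*w² + 43 = 43 + 2*w²)
h(x) - L(-51) = (½)*(-19 + 13)/13 - (43 + 2*(-51)²) = (½)*(1/13)*(-6) - (43 + 2*2601) = -3/13 - (43 + 5202) = -3/13 - 1*5245 = -3/13 - 5245 = -68188/13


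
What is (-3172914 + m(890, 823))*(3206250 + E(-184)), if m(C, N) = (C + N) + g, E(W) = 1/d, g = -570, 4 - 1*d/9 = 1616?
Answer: -16393219118872581/1612 ≈ -1.0169e+13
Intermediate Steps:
d = -14508 (d = 36 - 9*1616 = 36 - 14544 = -14508)
E(W) = -1/14508 (E(W) = 1/(-14508) = -1/14508)
m(C, N) = -570 + C + N (m(C, N) = (C + N) - 570 = -570 + C + N)
(-3172914 + m(890, 823))*(3206250 + E(-184)) = (-3172914 + (-570 + 890 + 823))*(3206250 - 1/14508) = (-3172914 + 1143)*(46516274999/14508) = -3171771*46516274999/14508 = -16393219118872581/1612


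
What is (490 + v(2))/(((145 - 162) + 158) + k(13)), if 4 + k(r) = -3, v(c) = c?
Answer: 246/67 ≈ 3.6716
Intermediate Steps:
k(r) = -7 (k(r) = -4 - 3 = -7)
(490 + v(2))/(((145 - 162) + 158) + k(13)) = (490 + 2)/(((145 - 162) + 158) - 7) = 492/((-17 + 158) - 7) = 492/(141 - 7) = 492/134 = 492*(1/134) = 246/67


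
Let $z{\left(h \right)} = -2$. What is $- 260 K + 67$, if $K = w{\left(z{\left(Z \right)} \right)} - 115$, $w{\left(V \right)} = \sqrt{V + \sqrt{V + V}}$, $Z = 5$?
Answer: $29967 - 260 \sqrt{-2 + 2 i} \approx 29800.0 - 403.98 i$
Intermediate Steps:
$w{\left(V \right)} = \sqrt{V + \sqrt{2} \sqrt{V}}$ ($w{\left(V \right)} = \sqrt{V + \sqrt{2 V}} = \sqrt{V + \sqrt{2} \sqrt{V}}$)
$K = -115 + \sqrt{-2 + 2 i}$ ($K = \sqrt{-2 + \sqrt{2} \sqrt{-2}} - 115 = \sqrt{-2 + \sqrt{2} i \sqrt{2}} - 115 = \sqrt{-2 + 2 i} - 115 = -115 + \sqrt{-2 + 2 i} \approx -114.36 + 1.5538 i$)
$- 260 K + 67 = - 260 \left(-115 + \sqrt{-2 + 2 i}\right) + 67 = \left(29900 - 260 \sqrt{-2 + 2 i}\right) + 67 = 29967 - 260 \sqrt{-2 + 2 i}$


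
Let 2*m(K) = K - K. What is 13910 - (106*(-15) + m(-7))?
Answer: 15500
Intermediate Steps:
m(K) = 0 (m(K) = (K - K)/2 = (½)*0 = 0)
13910 - (106*(-15) + m(-7)) = 13910 - (106*(-15) + 0) = 13910 - (-1590 + 0) = 13910 - 1*(-1590) = 13910 + 1590 = 15500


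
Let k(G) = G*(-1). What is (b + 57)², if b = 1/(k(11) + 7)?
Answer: 51529/16 ≈ 3220.6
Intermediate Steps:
k(G) = -G
b = -¼ (b = 1/(-1*11 + 7) = 1/(-11 + 7) = 1/(-4) = -¼ ≈ -0.25000)
(b + 57)² = (-¼ + 57)² = (227/4)² = 51529/16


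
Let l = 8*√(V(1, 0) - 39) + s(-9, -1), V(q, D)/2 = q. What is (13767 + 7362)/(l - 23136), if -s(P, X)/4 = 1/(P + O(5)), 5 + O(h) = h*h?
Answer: -14787658875/16192634132 - 2556609*I*√37/8096317066 ≈ -0.91323 - 0.0019208*I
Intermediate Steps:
O(h) = -5 + h² (O(h) = -5 + h*h = -5 + h²)
V(q, D) = 2*q
s(P, X) = -4/(20 + P) (s(P, X) = -4/(P + (-5 + 5²)) = -4/(P + (-5 + 25)) = -4/(P + 20) = -4/(20 + P))
l = -4/11 + 8*I*√37 (l = 8*√(2*1 - 39) - 4/(20 - 9) = 8*√(2 - 39) - 4/11 = 8*√(-37) - 4*1/11 = 8*(I*√37) - 4/11 = 8*I*√37 - 4/11 = -4/11 + 8*I*√37 ≈ -0.36364 + 48.662*I)
(13767 + 7362)/(l - 23136) = (13767 + 7362)/((-4/11 + 8*I*√37) - 23136) = 21129/(-254500/11 + 8*I*√37)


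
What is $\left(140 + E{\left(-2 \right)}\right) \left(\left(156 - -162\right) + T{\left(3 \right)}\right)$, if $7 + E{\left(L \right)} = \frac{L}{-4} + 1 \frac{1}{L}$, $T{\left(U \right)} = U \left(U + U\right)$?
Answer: $44688$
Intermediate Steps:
$T{\left(U \right)} = 2 U^{2}$ ($T{\left(U \right)} = U 2 U = 2 U^{2}$)
$E{\left(L \right)} = -7 + \frac{1}{L} - \frac{L}{4}$ ($E{\left(L \right)} = -7 + \left(\frac{L}{-4} + 1 \frac{1}{L}\right) = -7 + \left(L \left(- \frac{1}{4}\right) + \frac{1}{L}\right) = -7 - \left(- \frac{1}{L} + \frac{L}{4}\right) = -7 + \frac{1}{L} - \frac{L}{4}$)
$\left(140 + E{\left(-2 \right)}\right) \left(\left(156 - -162\right) + T{\left(3 \right)}\right) = \left(140 - \left(\frac{13}{2} + \frac{1}{2}\right)\right) \left(\left(156 - -162\right) + 2 \cdot 3^{2}\right) = \left(140 - 7\right) \left(\left(156 + 162\right) + 2 \cdot 9\right) = \left(140 - 7\right) \left(318 + 18\right) = 133 \cdot 336 = 44688$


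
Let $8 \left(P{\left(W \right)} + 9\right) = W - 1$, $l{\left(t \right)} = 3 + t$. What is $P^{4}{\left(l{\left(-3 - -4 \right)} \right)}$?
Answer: $\frac{22667121}{4096} \approx 5534.0$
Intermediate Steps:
$P{\left(W \right)} = - \frac{73}{8} + \frac{W}{8}$ ($P{\left(W \right)} = -9 + \frac{W - 1}{8} = -9 + \frac{-1 + W}{8} = -9 + \left(- \frac{1}{8} + \frac{W}{8}\right) = - \frac{73}{8} + \frac{W}{8}$)
$P^{4}{\left(l{\left(-3 - -4 \right)} \right)} = \left(- \frac{73}{8} + \frac{3 - -1}{8}\right)^{4} = \left(- \frac{73}{8} + \frac{3 + \left(-3 + 4\right)}{8}\right)^{4} = \left(- \frac{73}{8} + \frac{3 + 1}{8}\right)^{4} = \left(- \frac{73}{8} + \frac{1}{8} \cdot 4\right)^{4} = \left(- \frac{73}{8} + \frac{1}{2}\right)^{4} = \left(- \frac{69}{8}\right)^{4} = \frac{22667121}{4096}$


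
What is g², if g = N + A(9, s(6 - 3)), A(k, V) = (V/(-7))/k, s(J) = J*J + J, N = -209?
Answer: 19298449/441 ≈ 43761.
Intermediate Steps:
s(J) = J + J² (s(J) = J² + J = J + J²)
A(k, V) = -V/(7*k) (A(k, V) = (V*(-⅐))/k = (-V/7)/k = -V/(7*k))
g = -4393/21 (g = -209 - ⅐*(6 - 3)*(1 + (6 - 3))/9 = -209 - ⅐*3*(1 + 3)*⅑ = -209 - ⅐*3*4*⅑ = -209 - ⅐*12*⅑ = -209 - 4/21 = -4393/21 ≈ -209.19)
g² = (-4393/21)² = 19298449/441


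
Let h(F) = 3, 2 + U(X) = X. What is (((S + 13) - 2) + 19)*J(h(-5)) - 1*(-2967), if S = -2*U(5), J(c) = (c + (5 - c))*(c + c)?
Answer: 3687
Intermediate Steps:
U(X) = -2 + X
J(c) = 10*c (J(c) = 5*(2*c) = 10*c)
S = -6 (S = -2*(-2 + 5) = -2*3 = -6)
(((S + 13) - 2) + 19)*J(h(-5)) - 1*(-2967) = (((-6 + 13) - 2) + 19)*(10*3) - 1*(-2967) = ((7 - 2) + 19)*30 + 2967 = (5 + 19)*30 + 2967 = 24*30 + 2967 = 720 + 2967 = 3687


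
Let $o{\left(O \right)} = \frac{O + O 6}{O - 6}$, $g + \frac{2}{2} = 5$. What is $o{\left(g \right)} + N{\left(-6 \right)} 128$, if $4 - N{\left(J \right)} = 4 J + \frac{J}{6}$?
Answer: $3698$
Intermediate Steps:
$N{\left(J \right)} = 4 - \frac{25 J}{6}$ ($N{\left(J \right)} = 4 - \left(4 J + \frac{J}{6}\right) = 4 - \frac{25 J}{6}$)
$g = 4$ ($g = -1 + 5 = 4$)
$o{\left(O \right)} = \frac{7 O}{-6 + O}$ ($o{\left(O \right)} = \frac{O + 6 O}{-6 + O} = \frac{7 O}{-6 + O}$)
$o{\left(g \right)} + N{\left(-6 \right)} 128 = 7 \cdot 4 \frac{1}{-6 + 4} + \left(4 - -25\right) 128 = 7 \cdot 4 \frac{1}{-2} + \left(4 + 25\right) 128 = 7 \cdot 4 \left(- \frac{1}{2}\right) + 29 \cdot 128 = -14 + 3712 = 3698$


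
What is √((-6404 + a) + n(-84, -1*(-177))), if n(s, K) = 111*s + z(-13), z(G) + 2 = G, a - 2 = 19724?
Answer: √3983 ≈ 63.111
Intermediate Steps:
a = 19726 (a = 2 + 19724 = 19726)
z(G) = -2 + G
n(s, K) = -15 + 111*s (n(s, K) = 111*s + (-2 - 13) = 111*s - 15 = -15 + 111*s)
√((-6404 + a) + n(-84, -1*(-177))) = √((-6404 + 19726) + (-15 + 111*(-84))) = √(13322 + (-15 - 9324)) = √(13322 - 9339) = √3983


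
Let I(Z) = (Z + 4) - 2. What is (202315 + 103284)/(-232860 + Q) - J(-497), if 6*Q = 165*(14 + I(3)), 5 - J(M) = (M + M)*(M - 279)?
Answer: 358421338627/464675 ≈ 7.7134e+5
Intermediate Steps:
J(M) = 5 - 2*M*(-279 + M) (J(M) = 5 - (M + M)*(M - 279) = 5 - 2*M*(-279 + M))
I(Z) = 2 + Z (I(Z) = (4 + Z) - 2 = 2 + Z)
Q = 1045/2 (Q = (165*(14 + (2 + 3)))/6 = (165*(14 + 5))/6 = (165*19)/6 = (⅙)*3135 = 1045/2 ≈ 522.50)
(202315 + 103284)/(-232860 + Q) - J(-497) = (202315 + 103284)/(-232860 + 1045/2) - (5 - 2*(-497)² + 558*(-497)) = 305599/(-464675/2) - (5 - 2*247009 - 277326) = 305599*(-2/464675) - (5 - 494018 - 277326) = -611198/464675 - 1*(-771339) = -611198/464675 + 771339 = 358421338627/464675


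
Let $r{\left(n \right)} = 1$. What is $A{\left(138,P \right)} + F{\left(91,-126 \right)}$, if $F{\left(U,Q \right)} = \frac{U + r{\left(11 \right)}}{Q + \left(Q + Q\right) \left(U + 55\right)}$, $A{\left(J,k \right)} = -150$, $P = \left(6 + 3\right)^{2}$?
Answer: $- \frac{2768896}{18459} \approx -150.0$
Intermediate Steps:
$P = 81$ ($P = 9^{2} = 81$)
$F{\left(U,Q \right)} = \frac{1 + U}{Q + 2 Q \left(55 + U\right)}$ ($F{\left(U,Q \right)} = \frac{U + 1}{Q + \left(Q + Q\right) \left(U + 55\right)} = \frac{1 + U}{Q + 2 Q \left(55 + U\right)}$)
$A{\left(138,P \right)} + F{\left(91,-126 \right)} = -150 + \frac{1 + 91}{\left(-126\right) \left(111 + 2 \cdot 91\right)} = -150 - \frac{1}{126} \frac{1}{111 + 182} \cdot 92 = -150 - \frac{1}{126} \cdot \frac{1}{293} \cdot 92 = -150 - \frac{1}{36918} \cdot 92 = -150 - \frac{46}{18459} = - \frac{2768896}{18459}$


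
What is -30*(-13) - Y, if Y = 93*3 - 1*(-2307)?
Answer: -2196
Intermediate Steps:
Y = 2586 (Y = 279 + 2307 = 2586)
-30*(-13) - Y = -30*(-13) - 1*2586 = 390 - 2586 = -2196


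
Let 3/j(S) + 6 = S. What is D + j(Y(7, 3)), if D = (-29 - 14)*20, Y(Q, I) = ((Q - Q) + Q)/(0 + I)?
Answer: -9469/11 ≈ -860.82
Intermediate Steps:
Y(Q, I) = Q/I (Y(Q, I) = (0 + Q)/I = Q/I)
j(S) = 3/(-6 + S)
D = -860 (D = -43*20 = -860)
D + j(Y(7, 3)) = -860 + 3/(-6 + 7/3) = -860 + 3/(-11/3) = -860 + 3*(-3/11) = -860 - 9/11 = -9469/11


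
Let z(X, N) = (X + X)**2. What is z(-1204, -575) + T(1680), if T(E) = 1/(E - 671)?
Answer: 5850650177/1009 ≈ 5.7985e+6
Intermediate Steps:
z(X, N) = 4*X**2 (z(X, N) = (2*X)**2 = 4*X**2)
T(E) = 1/(-671 + E)
z(-1204, -575) + T(1680) = 4*(-1204)**2 + 1/(-671 + 1680) = 4*1449616 + 1/1009 = 5798464 + 1/1009 = 5850650177/1009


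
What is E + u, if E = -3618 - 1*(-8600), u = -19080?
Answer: -14098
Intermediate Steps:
E = 4982 (E = -3618 + 8600 = 4982)
E + u = 4982 - 19080 = -14098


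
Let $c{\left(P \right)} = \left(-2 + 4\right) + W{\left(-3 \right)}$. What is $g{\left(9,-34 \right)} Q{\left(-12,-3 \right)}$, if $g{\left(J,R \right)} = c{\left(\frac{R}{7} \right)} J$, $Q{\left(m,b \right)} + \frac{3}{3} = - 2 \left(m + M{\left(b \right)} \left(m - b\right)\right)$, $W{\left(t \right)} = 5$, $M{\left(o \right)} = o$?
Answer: $-1953$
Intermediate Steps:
$Q{\left(m,b \right)} = -1 - 2 m - 2 b \left(m - b\right)$ ($Q{\left(m,b \right)} = -1 - 2 \left(m + b \left(m - b\right)\right) = -1 - \left(2 m + 2 b \left(m - b\right)\right) = -1 - 2 m - 2 b \left(m - b\right)$)
$c{\left(P \right)} = 7$ ($c{\left(P \right)} = \left(-2 + 4\right) + 5 = 2 + 5 = 7$)
$g{\left(J,R \right)} = 7 J$
$g{\left(9,-34 \right)} Q{\left(-12,-3 \right)} = 7 \cdot 9 \left(-1 - -24 + 2 \left(-3\right)^{2} - \left(-6\right) \left(-12\right)\right) = 63 \left(-1 + 24 + 2 \cdot 9 - 72\right) = 63 \left(-1 + 24 + 18 - 72\right) = 63 \left(-31\right) = -1953$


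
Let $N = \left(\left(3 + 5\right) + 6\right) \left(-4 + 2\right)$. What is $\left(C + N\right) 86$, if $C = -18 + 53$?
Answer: $602$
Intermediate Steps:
$C = 35$
$N = -28$ ($N = \left(8 + 6\right) \left(-2\right) = 14 \left(-2\right) = -28$)
$\left(C + N\right) 86 = \left(35 - 28\right) 86 = 7 \cdot 86 = 602$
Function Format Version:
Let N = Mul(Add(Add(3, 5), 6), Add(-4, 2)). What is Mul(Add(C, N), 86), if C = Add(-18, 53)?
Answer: 602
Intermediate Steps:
C = 35
N = -28 (N = Mul(Add(8, 6), -2) = Mul(14, -2) = -28)
Mul(Add(C, N), 86) = Mul(Add(35, -28), 86) = Mul(7, 86) = 602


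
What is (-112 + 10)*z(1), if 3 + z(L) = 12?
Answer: -918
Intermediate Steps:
z(L) = 9 (z(L) = -3 + 12 = 9)
(-112 + 10)*z(1) = (-112 + 10)*9 = -102*9 = -918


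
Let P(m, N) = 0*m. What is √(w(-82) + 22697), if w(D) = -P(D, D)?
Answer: √22697 ≈ 150.66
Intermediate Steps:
P(m, N) = 0
w(D) = 0 (w(D) = -1*0 = 0)
√(w(-82) + 22697) = √(0 + 22697) = √22697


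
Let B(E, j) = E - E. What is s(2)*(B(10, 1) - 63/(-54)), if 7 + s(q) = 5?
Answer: -7/3 ≈ -2.3333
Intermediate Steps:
s(q) = -2 (s(q) = -7 + 5 = -2)
B(E, j) = 0
s(2)*(B(10, 1) - 63/(-54)) = -2*(0 - 63/(-54)) = -2*(0 - 63*(-1/54)) = -2*(0 + 7/6) = -2*7/6 = -7/3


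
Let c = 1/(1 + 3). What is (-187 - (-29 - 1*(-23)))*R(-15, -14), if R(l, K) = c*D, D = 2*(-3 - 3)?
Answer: 543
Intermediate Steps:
D = -12 (D = 2*(-6) = -12)
c = 1/4 ≈ 0.25000
R(l, K) = -3 (R(l, K) = (1/4)*(-12) = -3)
(-187 - (-29 - 1*(-23)))*R(-15, -14) = (-187 - (-29 - 1*(-23)))*(-3) = (-187 - (-29 + 23))*(-3) = (-187 - 1*(-6))*(-3) = (-187 + 6)*(-3) = -181*(-3) = 543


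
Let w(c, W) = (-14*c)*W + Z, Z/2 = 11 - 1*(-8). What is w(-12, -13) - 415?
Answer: -2561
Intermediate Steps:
Z = 38 (Z = 2*(11 - 1*(-8)) = 2*(11 + 8) = 2*19 = 38)
w(c, W) = 38 - 14*W*c (w(c, W) = (-14*c)*W + 38 = -14*W*c + 38 = 38 - 14*W*c)
w(-12, -13) - 415 = (38 - 14*(-13)*(-12)) - 415 = (38 - 2184) - 415 = -2146 - 415 = -2561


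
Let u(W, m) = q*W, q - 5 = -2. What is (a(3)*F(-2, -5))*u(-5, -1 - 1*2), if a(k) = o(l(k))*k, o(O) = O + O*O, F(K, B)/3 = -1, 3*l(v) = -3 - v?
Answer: 270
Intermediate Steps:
l(v) = -1 - v/3 (l(v) = (-3 - v)/3 = -1 - v/3)
F(K, B) = -3 (F(K, B) = 3*(-1) = -3)
q = 3 (q = 5 - 2 = 3)
o(O) = O + O²
u(W, m) = 3*W
a(k) = -k²*(-1 - k/3)/3 (a(k) = ((-1 - k/3)*(1 + (-1 - k/3)))*k = ((-1 - k/3)*(-k/3))*k = (-k*(-1 - k/3)/3)*k = -k²*(-1 - k/3)/3)
(a(3)*F(-2, -5))*u(-5, -1 - 1*2) = (((⅑)*3²*(3 + 3))*(-3))*(3*(-5)) = (((⅑)*9*6)*(-3))*(-15) = (6*(-3))*(-15) = -18*(-15) = 270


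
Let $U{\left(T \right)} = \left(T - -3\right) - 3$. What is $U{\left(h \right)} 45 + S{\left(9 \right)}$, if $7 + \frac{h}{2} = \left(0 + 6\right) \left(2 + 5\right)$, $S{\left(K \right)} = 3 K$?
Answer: $3177$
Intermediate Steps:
$h = 70$ ($h = -14 + 2 \left(0 + 6\right) \left(2 + 5\right) = -14 + 2 \cdot 6 \cdot 7 = -14 + 2 \cdot 42 = -14 + 84 = 70$)
$U{\left(T \right)} = T$ ($U{\left(T \right)} = \left(T + 3\right) - 3 = \left(3 + T\right) - 3 = T$)
$U{\left(h \right)} 45 + S{\left(9 \right)} = 70 \cdot 45 + 3 \cdot 9 = 3150 + 27 = 3177$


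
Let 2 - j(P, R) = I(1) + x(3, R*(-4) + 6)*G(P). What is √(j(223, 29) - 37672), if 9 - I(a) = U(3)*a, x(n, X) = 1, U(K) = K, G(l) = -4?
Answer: 2*I*√9418 ≈ 194.09*I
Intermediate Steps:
I(a) = 9 - 3*a
j(P, R) = 0 (j(P, R) = 2 - ((9 - 3*1) + 1*(-4)) = 2 - ((9 - 3) - 4) = 2 - (6 - 4) = 2 - 1*2 = 2 - 2 = 0)
√(j(223, 29) - 37672) = √(0 - 37672) = √(-37672) = 2*I*√9418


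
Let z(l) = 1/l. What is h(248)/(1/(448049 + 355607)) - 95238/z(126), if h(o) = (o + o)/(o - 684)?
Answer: -1407652036/109 ≈ -1.2914e+7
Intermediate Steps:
h(o) = 2*o/(-684 + o) (h(o) = (2*o)/(-684 + o) = 2*o/(-684 + o))
h(248)/(1/(448049 + 355607)) - 95238/z(126) = (2*248/(-684 + 248))/(1/(448049 + 355607)) - 95238/(1/126) = (2*248/(-436))/(1/803656) - 95238/1/126 = (2*248*(-1/436))/(1/803656) - 95238*126 = -124/109*803656 - 11999988 = -99653344/109 - 11999988 = -1407652036/109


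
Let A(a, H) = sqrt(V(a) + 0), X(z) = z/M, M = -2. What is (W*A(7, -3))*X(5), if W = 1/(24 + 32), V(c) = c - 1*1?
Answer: -5*sqrt(6)/112 ≈ -0.10935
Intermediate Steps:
X(z) = -z/2 (X(z) = z/(-2) = z*(-1/2) = -z/2)
V(c) = -1 + c (V(c) = c - 1 = -1 + c)
W = 1/56 ≈ 0.017857
A(a, H) = sqrt(-1 + a) (A(a, H) = sqrt((-1 + a) + 0) = sqrt(-1 + a))
(W*A(7, -3))*X(5) = (sqrt(-1 + 7)/56)*(-1/2*5) = (sqrt(6)/56)*(-5/2) = -5*sqrt(6)/112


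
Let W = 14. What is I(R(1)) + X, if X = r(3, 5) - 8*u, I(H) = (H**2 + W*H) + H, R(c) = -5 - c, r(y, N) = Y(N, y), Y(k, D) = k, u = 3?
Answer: -73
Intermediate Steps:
r(y, N) = N
I(H) = H**2 + 15*H (I(H) = (H**2 + 14*H) + H = H**2 + 15*H)
X = -19 (X = 5 - 8*3 = 5 - 24 = -19)
I(R(1)) + X = (-5 - 1*1)*(15 + (-5 - 1*1)) - 19 = (-5 - 1)*(15 + (-5 - 1)) - 19 = -6*(15 - 6) - 19 = -6*9 - 19 = -54 - 19 = -73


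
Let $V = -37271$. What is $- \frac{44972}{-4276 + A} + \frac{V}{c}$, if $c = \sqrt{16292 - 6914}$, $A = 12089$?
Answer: $- \frac{44972}{7813} - \frac{37271 \sqrt{1042}}{3126} \approx -390.63$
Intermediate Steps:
$c = 3 \sqrt{1042}$ ($c = \sqrt{9378} = 3 \sqrt{1042} \approx 96.84$)
$- \frac{44972}{-4276 + A} + \frac{V}{c} = - \frac{44972}{-4276 + 12089} - \frac{37271}{3 \sqrt{1042}} = - \frac{44972}{7813} - 37271 \frac{\sqrt{1042}}{3126} = \left(-44972\right) \frac{1}{7813} - \frac{37271 \sqrt{1042}}{3126} = - \frac{44972}{7813} - \frac{37271 \sqrt{1042}}{3126}$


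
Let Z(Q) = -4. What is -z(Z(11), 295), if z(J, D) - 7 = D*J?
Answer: 1173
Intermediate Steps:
z(J, D) = 7 + D*J
-z(Z(11), 295) = -(7 + 295*(-4)) = -(7 - 1180) = -1*(-1173) = 1173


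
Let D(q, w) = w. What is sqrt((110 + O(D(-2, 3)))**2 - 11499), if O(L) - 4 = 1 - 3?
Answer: sqrt(1045) ≈ 32.326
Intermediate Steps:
O(L) = 2 (O(L) = 4 + (1 - 3) = 4 - 2 = 2)
sqrt((110 + O(D(-2, 3)))**2 - 11499) = sqrt((110 + 2)**2 - 11499) = sqrt(112**2 - 11499) = sqrt(12544 - 11499) = sqrt(1045)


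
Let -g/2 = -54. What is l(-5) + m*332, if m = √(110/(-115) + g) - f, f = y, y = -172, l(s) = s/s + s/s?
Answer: 57106 + 332*√56626/23 ≈ 60541.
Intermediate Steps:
l(s) = 2 (l(s) = 1 + 1 = 2)
g = 108 (g = -2*(-54) = 108)
f = -172
m = 172 + √56626/23 (m = √(110/(-115) + 108) - 1*(-172) = √(110*(-1/115) + 108) + 172 = √(-22/23 + 108) + 172 = √(2462/23) + 172 = √56626/23 + 172 = 172 + √56626/23 ≈ 182.35)
l(-5) + m*332 = 2 + (172 + √56626/23)*332 = 2 + (57104 + 332*√56626/23) = 57106 + 332*√56626/23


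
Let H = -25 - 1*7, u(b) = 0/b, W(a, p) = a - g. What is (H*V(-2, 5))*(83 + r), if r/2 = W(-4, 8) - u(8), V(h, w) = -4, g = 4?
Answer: 8576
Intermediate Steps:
W(a, p) = -4 + a (W(a, p) = a - 1*4 = a - 4 = -4 + a)
u(b) = 0
H = -32 (H = -25 - 7 = -32)
r = -16 (r = 2*((-4 - 4) - 1*0) = 2*(-8 + 0) = 2*(-8) = -16)
(H*V(-2, 5))*(83 + r) = (-32*(-4))*(83 - 16) = 128*67 = 8576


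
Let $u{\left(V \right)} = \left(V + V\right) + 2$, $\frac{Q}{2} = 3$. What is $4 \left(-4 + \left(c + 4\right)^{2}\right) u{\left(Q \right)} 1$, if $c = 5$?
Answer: $4312$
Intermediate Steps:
$Q = 6$ ($Q = 2 \cdot 3 = 6$)
$u{\left(V \right)} = 2 + 2 V$ ($u{\left(V \right)} = 2 V + 2 = 2 + 2 V$)
$4 \left(-4 + \left(c + 4\right)^{2}\right) u{\left(Q \right)} 1 = 4 \left(-4 + \left(5 + 4\right)^{2}\right) \left(2 + 2 \cdot 6\right) 1 = 4 \left(-4 + 9^{2}\right) \left(2 + 12\right) 1 = 4 \left(-4 + 81\right) 14 \cdot 1 = 4 \cdot 77 \cdot 14 \cdot 1 = 308 \cdot 14 \cdot 1 = 4312 \cdot 1 = 4312$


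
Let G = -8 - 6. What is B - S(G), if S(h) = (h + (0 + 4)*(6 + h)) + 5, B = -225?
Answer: -184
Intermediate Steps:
G = -14
S(h) = 29 + 5*h (S(h) = (h + 4*(6 + h)) + 5 = (h + (24 + 4*h)) + 5 = (24 + 5*h) + 5 = 29 + 5*h)
B - S(G) = -225 - (29 + 5*(-14)) = -225 - (29 - 70) = -225 - 1*(-41) = -225 + 41 = -184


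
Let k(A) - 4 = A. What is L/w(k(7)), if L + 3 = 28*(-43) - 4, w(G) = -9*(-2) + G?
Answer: -1211/29 ≈ -41.759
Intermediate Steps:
k(A) = 4 + A
w(G) = 18 + G
L = -1211 (L = -3 + (28*(-43) - 4) = -3 + (-1204 - 4) = -3 - 1208 = -1211)
L/w(k(7)) = -1211/(18 + (4 + 7)) = -1211/(18 + 11) = -1211/29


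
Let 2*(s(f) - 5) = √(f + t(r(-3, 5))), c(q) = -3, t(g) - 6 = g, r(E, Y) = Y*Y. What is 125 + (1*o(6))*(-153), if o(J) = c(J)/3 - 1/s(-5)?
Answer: 11816/37 - 153*√26/37 ≈ 298.27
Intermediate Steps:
r(E, Y) = Y²
t(g) = 6 + g
s(f) = 5 + √(31 + f)/2 (s(f) = 5 + √(f + (6 + 5²))/2 = 5 + √(f + (6 + 25))/2 = 5 + √(f + 31)/2 = 5 + √(31 + f)/2)
o(J) = -1 - 1/(5 + √26/2) (o(J) = -3/3 - 1/(5 + √(31 - 5)/2) = -3*⅓ - 1/(5 + √26/2) = -1 - 1/(5 + √26/2))
125 + (1*o(6))*(-153) = 125 + (1*(-47/37 + √26/37))*(-153) = 125 + (-47/37 + √26/37)*(-153) = 125 + (7191/37 - 153*√26/37) = 11816/37 - 153*√26/37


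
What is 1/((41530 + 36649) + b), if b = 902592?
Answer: 1/980771 ≈ 1.0196e-6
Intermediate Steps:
1/((41530 + 36649) + b) = 1/((41530 + 36649) + 902592) = 1/(78179 + 902592) = 1/980771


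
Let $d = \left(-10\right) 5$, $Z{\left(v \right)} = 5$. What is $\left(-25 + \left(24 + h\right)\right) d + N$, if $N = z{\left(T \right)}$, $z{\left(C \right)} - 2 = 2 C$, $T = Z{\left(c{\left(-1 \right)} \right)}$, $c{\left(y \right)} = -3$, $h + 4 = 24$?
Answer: $-938$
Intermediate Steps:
$h = 20$ ($h = -4 + 24 = 20$)
$T = 5$
$z{\left(C \right)} = 2 + 2 C$
$N = 12$ ($N = 2 + 2 \cdot 5 = 2 + 10 = 12$)
$d = -50$
$\left(-25 + \left(24 + h\right)\right) d + N = \left(-25 + \left(24 + 20\right)\right) \left(-50\right) + 12 = \left(-25 + 44\right) \left(-50\right) + 12 = 19 \left(-50\right) + 12 = -950 + 12 = -938$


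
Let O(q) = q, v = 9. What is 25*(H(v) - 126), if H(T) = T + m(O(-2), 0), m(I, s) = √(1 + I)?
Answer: -2925 + 25*I ≈ -2925.0 + 25.0*I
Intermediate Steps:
H(T) = I + T (H(T) = T + √(1 - 2) = T + √(-1) = T + I = I + T)
25*(H(v) - 126) = 25*((I + 9) - 126) = 25*((9 + I) - 126) = 25*(-117 + I) = -2925 + 25*I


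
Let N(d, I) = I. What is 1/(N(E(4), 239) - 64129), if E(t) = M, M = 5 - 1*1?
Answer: -1/63890 ≈ -1.5652e-5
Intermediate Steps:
M = 4 (M = 5 - 1 = 4)
E(t) = 4
1/(N(E(4), 239) - 64129) = 1/(239 - 64129) = 1/(-63890) = -1/63890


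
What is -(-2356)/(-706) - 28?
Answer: -11062/353 ≈ -31.337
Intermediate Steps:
-(-2356)/(-706) - 28 = -(-2356)*(-1)/706 - 28 = -19*62/353 - 28 = -1178/353 - 28 = -11062/353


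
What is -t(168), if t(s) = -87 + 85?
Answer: 2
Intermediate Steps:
t(s) = -2
-t(168) = -1*(-2) = 2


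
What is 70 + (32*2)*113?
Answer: 7302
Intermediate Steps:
70 + (32*2)*113 = 70 + 64*113 = 70 + 7232 = 7302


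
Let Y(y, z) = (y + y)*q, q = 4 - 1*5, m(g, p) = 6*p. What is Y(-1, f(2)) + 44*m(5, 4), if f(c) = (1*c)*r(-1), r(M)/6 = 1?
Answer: 1058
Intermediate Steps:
r(M) = 6 (r(M) = 6*1 = 6)
q = -1 (q = 4 - 5 = -1)
f(c) = 6*c (f(c) = (1*c)*6 = c*6 = 6*c)
Y(y, z) = -2*y (Y(y, z) = (y + y)*(-1) = (2*y)*(-1) = -2*y)
Y(-1, f(2)) + 44*m(5, 4) = -2*(-1) + 44*(6*4) = 2 + 44*24 = 2 + 1056 = 1058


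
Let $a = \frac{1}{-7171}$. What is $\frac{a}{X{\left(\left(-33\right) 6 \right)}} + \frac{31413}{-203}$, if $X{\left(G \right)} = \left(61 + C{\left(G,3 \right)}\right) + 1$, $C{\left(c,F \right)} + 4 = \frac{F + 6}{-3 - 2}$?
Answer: $- \frac{63298798078}{409055353} \approx -154.74$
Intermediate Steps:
$C{\left(c,F \right)} = - \frac{26}{5} - \frac{F}{5}$ ($C{\left(c,F \right)} = -4 + \frac{F + 6}{-3 - 2} = -4 + \frac{6 + F}{-5} = -4 + \left(6 + F\right) \left(- \frac{1}{5}\right) = -4 - \left(\frac{6}{5} + \frac{F}{5}\right) = - \frac{26}{5} - \frac{F}{5}$)
$X{\left(G \right)} = \frac{281}{5}$ ($X{\left(G \right)} = \left(61 - \frac{29}{5}\right) + 1 = \frac{276}{5} + 1 = \frac{281}{5}$)
$a = - \frac{1}{7171} \approx -0.00013945$
$\frac{a}{X{\left(\left(-33\right) 6 \right)}} + \frac{31413}{-203} = - \frac{1}{7171 \cdot \frac{281}{5}} + \frac{31413}{-203} = \left(- \frac{1}{7171}\right) \frac{5}{281} + 31413 \left(- \frac{1}{203}\right) = - \frac{5}{2015051} - \frac{31413}{203} = - \frac{63298798078}{409055353}$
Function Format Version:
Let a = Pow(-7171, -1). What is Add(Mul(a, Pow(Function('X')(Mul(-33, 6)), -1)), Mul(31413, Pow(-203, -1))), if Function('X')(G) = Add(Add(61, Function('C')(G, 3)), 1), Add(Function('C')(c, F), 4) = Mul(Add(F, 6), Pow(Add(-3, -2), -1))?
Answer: Rational(-63298798078, 409055353) ≈ -154.74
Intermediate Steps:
Function('C')(c, F) = Add(Rational(-26, 5), Mul(Rational(-1, 5), F)) (Function('C')(c, F) = Add(-4, Mul(Add(F, 6), Pow(Add(-3, -2), -1))) = Add(-4, Mul(Add(6, F), Pow(-5, -1))) = Add(-4, Mul(Add(6, F), Rational(-1, 5))) = Add(-4, Add(Rational(-6, 5), Mul(Rational(-1, 5), F))) = Add(Rational(-26, 5), Mul(Rational(-1, 5), F)))
Function('X')(G) = Rational(281, 5) (Function('X')(G) = Add(Add(61, Add(Rational(-26, 5), Mul(Rational(-1, 5), 3))), 1) = Add(Add(61, Add(Rational(-26, 5), Rational(-3, 5))), 1) = Add(Add(61, Rational(-29, 5)), 1) = Add(Rational(276, 5), 1) = Rational(281, 5))
a = Rational(-1, 7171) ≈ -0.00013945
Add(Mul(a, Pow(Function('X')(Mul(-33, 6)), -1)), Mul(31413, Pow(-203, -1))) = Add(Mul(Rational(-1, 7171), Pow(Rational(281, 5), -1)), Mul(31413, Pow(-203, -1))) = Add(Mul(Rational(-1, 7171), Rational(5, 281)), Mul(31413, Rational(-1, 203))) = Add(Rational(-5, 2015051), Rational(-31413, 203)) = Rational(-63298798078, 409055353)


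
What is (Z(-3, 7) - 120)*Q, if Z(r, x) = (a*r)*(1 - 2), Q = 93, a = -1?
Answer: -11439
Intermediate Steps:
Z(r, x) = r (Z(r, x) = (-r)*(1 - 2) = -r*(-1) = r)
(Z(-3, 7) - 120)*Q = (-3 - 120)*93 = -123*93 = -11439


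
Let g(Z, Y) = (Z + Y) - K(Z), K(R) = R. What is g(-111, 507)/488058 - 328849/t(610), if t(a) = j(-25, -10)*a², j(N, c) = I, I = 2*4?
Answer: -26498024607/242141842400 ≈ -0.10943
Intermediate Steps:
I = 8
j(N, c) = 8
g(Z, Y) = Y (g(Z, Y) = (Z + Y) - Z = (Y + Z) - Z = Y)
t(a) = 8*a²
g(-111, 507)/488058 - 328849/t(610) = 507/488058 - 328849/(8*610²) = 507*(1/488058) - 328849/(8*372100) = 169/162686 - 328849/2976800 = -26498024607/242141842400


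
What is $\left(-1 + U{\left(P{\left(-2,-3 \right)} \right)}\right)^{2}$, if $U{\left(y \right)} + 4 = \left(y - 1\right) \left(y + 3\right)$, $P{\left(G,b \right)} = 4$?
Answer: $256$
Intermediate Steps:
$U{\left(y \right)} = -4 + \left(-1 + y\right) \left(3 + y\right)$ ($U{\left(y \right)} = -4 + \left(y - 1\right) \left(y + 3\right) = -4 + \left(-1 + y\right) \left(3 + y\right)$)
$\left(-1 + U{\left(P{\left(-2,-3 \right)} \right)}\right)^{2} = \left(-1 + \left(-7 + 4^{2} + 2 \cdot 4\right)\right)^{2} = \left(-1 + \left(-7 + 16 + 8\right)\right)^{2} = \left(-1 + 17\right)^{2} = 16^{2} = 256$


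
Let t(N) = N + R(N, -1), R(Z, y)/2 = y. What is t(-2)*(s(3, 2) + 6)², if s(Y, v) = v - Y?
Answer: -100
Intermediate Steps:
R(Z, y) = 2*y
t(N) = -2 + N (t(N) = N + 2*(-1) = N - 2 = -2 + N)
t(-2)*(s(3, 2) + 6)² = (-2 - 2)*((2 - 1*3) + 6)² = -4*((2 - 3) + 6)² = -4*(-1 + 6)² = -4*5² = -4*25 = -100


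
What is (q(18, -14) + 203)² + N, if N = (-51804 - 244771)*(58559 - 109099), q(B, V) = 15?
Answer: 14988948024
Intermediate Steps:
N = 14988900500 (N = -296575*(-50540) = 14988900500)
(q(18, -14) + 203)² + N = (15 + 203)² + 14988900500 = 218² + 14988900500 = 47524 + 14988900500 = 14988948024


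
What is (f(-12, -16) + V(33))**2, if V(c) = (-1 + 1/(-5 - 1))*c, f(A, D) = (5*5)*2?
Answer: 529/4 ≈ 132.25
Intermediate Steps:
f(A, D) = 50 (f(A, D) = 25*2 = 50)
V(c) = -7*c/6 (V(c) = (-1 + 1/(-6))*c = (-1 - 1/6)*c = -7*c/6)
(f(-12, -16) + V(33))**2 = (50 - 7/6*33)**2 = (50 - 77/2)**2 = (23/2)**2 = 529/4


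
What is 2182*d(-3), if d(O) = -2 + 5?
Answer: 6546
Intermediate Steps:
d(O) = 3
2182*d(-3) = 2182*3 = 6546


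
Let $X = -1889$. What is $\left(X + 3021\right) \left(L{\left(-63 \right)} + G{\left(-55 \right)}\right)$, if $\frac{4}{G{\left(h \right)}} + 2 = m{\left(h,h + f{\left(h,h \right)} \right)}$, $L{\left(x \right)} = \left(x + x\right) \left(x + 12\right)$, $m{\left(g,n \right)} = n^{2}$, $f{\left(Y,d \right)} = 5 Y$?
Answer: $\frac{396074660432}{54449} \approx 7.2742 \cdot 10^{6}$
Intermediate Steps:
$L{\left(x \right)} = 2 x \left(12 + x\right)$
$G{\left(h \right)} = \frac{4}{-2 + 36 h^{2}}$ ($G{\left(h \right)} = \frac{4}{-2 + \left(h + 5 h\right)^{2}} = \frac{4}{-2 + \left(6 h\right)^{2}} = \frac{4}{-2 + 36 h^{2}}$)
$\left(X + 3021\right) \left(L{\left(-63 \right)} + G{\left(-55 \right)}\right) = \left(-1889 + 3021\right) \left(2 \left(-63\right) \left(12 - 63\right) + \frac{2}{-1 + 18 \left(-55\right)^{2}}\right) = 1132 \left(2 \left(-63\right) \left(-51\right) + \frac{2}{-1 + 18 \cdot 3025}\right) = 1132 \left(6426 + \frac{2}{-1 + 54450}\right) = 1132 \left(6426 + \frac{2}{54449}\right) = 1132 \cdot \frac{349889276}{54449} = \frac{396074660432}{54449}$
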